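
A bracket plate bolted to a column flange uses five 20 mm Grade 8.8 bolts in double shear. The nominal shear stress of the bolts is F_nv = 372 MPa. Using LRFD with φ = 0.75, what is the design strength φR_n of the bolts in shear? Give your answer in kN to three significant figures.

877 kN

A_b = π × 20² / 4 = 314.2 mm².
R_n = F_nv · A_b · n · n_s = 372 × 314.2 × 5 × 2 / 1000 = 1169 kN.
Design strength φR_n = 0.75 × 1169 = 877 kN.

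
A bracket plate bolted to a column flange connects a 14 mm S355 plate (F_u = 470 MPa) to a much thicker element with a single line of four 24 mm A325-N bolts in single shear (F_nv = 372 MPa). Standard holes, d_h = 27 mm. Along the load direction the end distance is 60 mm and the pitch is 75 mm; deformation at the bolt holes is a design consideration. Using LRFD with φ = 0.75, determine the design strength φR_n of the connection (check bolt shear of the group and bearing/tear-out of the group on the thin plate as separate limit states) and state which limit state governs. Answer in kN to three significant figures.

Bolt shear: A_b = π·24²/4 = 452.4 mm²; R_n = 372 × 452.4 × 4 × 1 / 1000 = 673.2 kN → 0.75 × 673.2 = 505 kN.
Bearing (1.2 l_c t F_u ≤ 2.4 d t F_u): upper limit = 2.4·24·14·470 / 1000 = 379 kN.
  Edge l_c = 60 − 27/2 = 46.5 → r_n = 367.2 kN; interior l_c = 75 − 27 = 48 → r_n = 379 kN.
  R_n,bearing = 1·367.2 + 3·379 = 1504 kN → 0.75 × 1504 = 1130 kN.
Bolt shear governs: 505 kN.

505 kN (bolt shear governs)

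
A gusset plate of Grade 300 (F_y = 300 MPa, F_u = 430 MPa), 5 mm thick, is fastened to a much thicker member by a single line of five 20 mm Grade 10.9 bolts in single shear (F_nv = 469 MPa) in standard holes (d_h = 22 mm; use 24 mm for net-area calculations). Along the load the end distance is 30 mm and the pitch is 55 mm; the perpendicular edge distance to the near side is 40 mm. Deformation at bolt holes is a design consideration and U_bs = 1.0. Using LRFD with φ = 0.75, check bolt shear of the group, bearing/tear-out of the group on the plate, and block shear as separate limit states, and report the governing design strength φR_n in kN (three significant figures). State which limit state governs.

183 kN (block shear governs)

Bolt shear: A_b = π·20²/4 = 314.2 mm²; R_n = 469 × 314.2 × 5 × 1 / 1000 = 736.7 kN → 0.75 × 736.7 = 553 kN.
Bearing: edge l_c = 19, r_n = 49.02 kN; interior l_c = 33, r_n = 85.14 kN; R_n = 49.02 + 4·85.14 = 389.6 kN → 292 kN.
Block shear: A_gv = 1250, A_nv = 710, A_nt = 140 mm²; R_n = min(0.6F_uA_nv, 0.6F_yA_gv) + U_bs·F_u·A_nt = 243.4 kN → 183 kN.
Block shear governs: 183 kN.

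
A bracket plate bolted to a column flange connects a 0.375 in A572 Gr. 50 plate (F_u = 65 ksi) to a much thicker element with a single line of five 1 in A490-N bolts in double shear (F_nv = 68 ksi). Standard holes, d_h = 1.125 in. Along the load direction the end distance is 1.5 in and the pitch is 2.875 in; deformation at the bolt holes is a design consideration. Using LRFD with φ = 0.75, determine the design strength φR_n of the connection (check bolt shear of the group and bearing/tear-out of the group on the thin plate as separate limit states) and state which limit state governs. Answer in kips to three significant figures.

Bolt shear: A_b = π·1²/4 = 0.7854 in²; R_n = 68 × 0.7854 × 5 × 2 = 534.1 kips → 0.75 × 534.1 = 401 kips.
Bearing (1.2 l_c t F_u ≤ 2.4 d t F_u): upper limit = 2.4·1·0.375·65 = 58.5 kips.
  Edge l_c = 1.5 − 1.125/2 = 0.9375 → r_n = 27.42 kips; interior l_c = 2.875 − 1.125 = 1.75 → r_n = 51.19 kips.
  R_n,bearing = 1·27.42 + 4·51.19 = 232.2 kips → 0.75 × 232.2 = 174 kips.
Bearing governs: 174 kips.

174 kips (bearing governs)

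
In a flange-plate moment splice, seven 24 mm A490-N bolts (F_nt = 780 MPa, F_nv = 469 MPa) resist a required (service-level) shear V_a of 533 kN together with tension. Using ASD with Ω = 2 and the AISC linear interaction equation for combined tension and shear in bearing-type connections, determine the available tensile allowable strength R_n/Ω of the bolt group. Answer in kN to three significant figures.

A_b = π·24²/4 = 452.4 mm²; f_rv = 533 × 1000 / (7 × 452.4) = 168.3 MPa.
F'_nt = 1.3 F_nt − (Ω F_nt / F_nv) f_rv = 1.3·780 − (2·780/469)·168.3 = 454.2 MPa, capped at F_nt → F'_nt = 454.2 MPa.
R_n = F'_nt · A_b · n = 454.2 × 452.4 × 7 / 1000 = 1438 kN.
Allowable strength R_n/Ω = 1438 / 2 = 719 kN.

719 kN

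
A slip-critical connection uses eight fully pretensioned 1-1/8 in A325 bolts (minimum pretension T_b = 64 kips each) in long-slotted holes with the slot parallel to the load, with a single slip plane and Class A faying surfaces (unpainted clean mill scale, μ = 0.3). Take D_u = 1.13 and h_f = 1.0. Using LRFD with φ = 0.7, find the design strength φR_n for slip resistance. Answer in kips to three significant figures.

121 kips

R_n = μ · D_u · h_f · T_b · n_s · n_b = 0.3 × 1.13 × 1.0 × 64 × 1 × 8 = 173.6 kips.
Design strength φR_n = 0.7 × 173.6 = 121 kips.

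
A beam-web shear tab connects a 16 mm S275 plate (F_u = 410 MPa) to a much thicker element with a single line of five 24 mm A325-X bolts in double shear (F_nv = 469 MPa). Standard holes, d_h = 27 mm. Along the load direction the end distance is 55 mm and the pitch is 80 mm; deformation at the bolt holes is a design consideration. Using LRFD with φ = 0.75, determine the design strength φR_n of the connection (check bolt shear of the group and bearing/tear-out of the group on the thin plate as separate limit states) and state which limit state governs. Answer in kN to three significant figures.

1380 kN (bearing governs)

Bolt shear: A_b = π·24²/4 = 452.4 mm²; R_n = 469 × 452.4 × 5 × 2 / 1000 = 2122 kN → 0.75 × 2122 = 1590 kN.
Bearing (1.2 l_c t F_u ≤ 2.4 d t F_u): upper limit = 2.4·24·16·410 / 1000 = 377.9 kN.
  Edge l_c = 55 − 27/2 = 41.5 → r_n = 326.7 kN; interior l_c = 80 − 27 = 53 → r_n = 377.9 kN.
  R_n,bearing = 1·326.7 + 4·377.9 = 1838 kN → 0.75 × 1838 = 1380 kN.
Bearing governs: 1380 kN.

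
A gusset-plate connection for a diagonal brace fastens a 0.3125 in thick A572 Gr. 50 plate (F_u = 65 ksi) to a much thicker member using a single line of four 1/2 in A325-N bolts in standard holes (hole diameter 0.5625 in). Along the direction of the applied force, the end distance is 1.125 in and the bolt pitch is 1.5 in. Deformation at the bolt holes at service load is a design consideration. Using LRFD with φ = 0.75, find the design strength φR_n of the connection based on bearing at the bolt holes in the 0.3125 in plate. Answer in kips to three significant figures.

Per bolt r_n = 1.2 l_c t F_u ≤ 2.4 d t F_u; upper limit = 2.4 × 0.5 × 0.3125 × 65 = 24.38 kips.
Edge bolt: l_c = 1.125 − 0.5625/2 = 0.8438 in → 1.2 × 0.8438 × 0.3125 × 65 = 20.57 → r_n = 20.57 kips.
Interior bolts: l_c = 1.5 − 0.5625 = 0.9375 in → 1.2 × 0.9375 × 0.3125 × 65 = 22.85 → r_n = 22.85 kips.
R_n = 1 × 20.57 + 3 × 22.85 = 89.12 kips.
Design strength φR_n = 0.75 × 89.12 = 66.8 kips.

66.8 kips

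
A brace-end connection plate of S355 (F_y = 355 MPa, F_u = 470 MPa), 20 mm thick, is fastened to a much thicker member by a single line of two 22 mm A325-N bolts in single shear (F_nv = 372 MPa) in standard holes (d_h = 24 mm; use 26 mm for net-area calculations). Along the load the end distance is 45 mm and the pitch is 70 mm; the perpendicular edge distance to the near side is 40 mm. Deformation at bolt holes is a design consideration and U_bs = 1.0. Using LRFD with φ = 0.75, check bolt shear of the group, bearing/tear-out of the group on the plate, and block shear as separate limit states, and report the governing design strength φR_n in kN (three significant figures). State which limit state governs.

212 kN (bolt shear governs)

Bolt shear: A_b = π·22²/4 = 380.1 mm²; R_n = 372 × 380.1 × 2 × 1 / 1000 = 282.8 kN → 0.75 × 282.8 = 212 kN.
Bearing: edge l_c = 33, r_n = 372.2 kN; interior l_c = 46, r_n = 496.3 kN; R_n = 372.2 + 1·496.3 = 868.6 kN → 651 kN.
Block shear: A_gv = 2300, A_nv = 1520, A_nt = 540 mm²; R_n = min(0.6F_uA_nv, 0.6F_yA_gv) + U_bs·F_u·A_nt = 682.4 kN → 512 kN.
Bolt shear governs: 212 kN.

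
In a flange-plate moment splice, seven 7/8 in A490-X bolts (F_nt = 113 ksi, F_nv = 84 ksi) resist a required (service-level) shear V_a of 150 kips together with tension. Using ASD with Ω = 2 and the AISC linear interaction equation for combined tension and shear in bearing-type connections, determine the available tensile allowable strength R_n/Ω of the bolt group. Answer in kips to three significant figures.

107 kips

A_b = π·0.875²/4 = 0.6013 in²; f_rv = 150 / (7 × 0.6013) = 35.64 ksi.
F'_nt = 1.3 F_nt − (Ω F_nt / F_nv) f_rv = 1.3·113 − (2·113/84)·35.64 = 51.02 ksi, capped at F_nt → F'_nt = 51.02 ksi.
R_n = F'_nt · A_b · n = 51.02 × 0.6013 × 7 = 214.8 kips.
Allowable strength R_n/Ω = 214.8 / 2 = 107 kips.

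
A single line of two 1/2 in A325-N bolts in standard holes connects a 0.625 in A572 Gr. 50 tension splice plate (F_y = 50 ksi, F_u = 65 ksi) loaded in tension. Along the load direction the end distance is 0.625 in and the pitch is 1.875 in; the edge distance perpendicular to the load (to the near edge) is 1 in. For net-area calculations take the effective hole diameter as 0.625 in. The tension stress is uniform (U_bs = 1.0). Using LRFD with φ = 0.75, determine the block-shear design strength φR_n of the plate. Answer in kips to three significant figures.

49.5 kips

Shear plane L_v = 0.625 + 1·1.875 = 2.5 in; A_gv = 2.5 × 0.625 = 1.562 in².
A_nv = (2.5 − 1.5·0.625) × 0.625 = 0.9766 in².
A_nt = (1 − 0.5·0.625) × 0.625 = 0.4297 in².
0.6 F_u A_nv = 38.09 kips; 0.6 F_y A_gv = 46.88 kips → shear rupture governs the shear term.
R_n = 38.09 + 1.0 × 65 × 0.4297 = 66.02 kips.
Design strength φR_n = 0.75 × 66.02 = 49.5 kips.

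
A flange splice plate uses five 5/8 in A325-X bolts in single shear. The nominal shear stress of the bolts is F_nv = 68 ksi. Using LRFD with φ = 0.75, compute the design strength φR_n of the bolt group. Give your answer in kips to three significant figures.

78.2 kips

A_b = π × 0.625² / 4 = 0.3068 in².
R_n = F_nv · A_b · n · n_s = 68 × 0.3068 × 5 × 1 = 104.3 kips.
Design strength φR_n = 0.75 × 104.3 = 78.2 kips.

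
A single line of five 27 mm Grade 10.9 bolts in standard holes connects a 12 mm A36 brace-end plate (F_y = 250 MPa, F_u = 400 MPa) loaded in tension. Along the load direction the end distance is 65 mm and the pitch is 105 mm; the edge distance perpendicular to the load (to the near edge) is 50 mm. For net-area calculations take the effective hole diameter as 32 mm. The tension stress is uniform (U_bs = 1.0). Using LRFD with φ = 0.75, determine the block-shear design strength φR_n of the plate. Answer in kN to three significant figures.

777 kN

Shear plane L_v = 65 + 4·105 = 485 mm; A_gv = 485 × 12 = 5820 mm².
A_nv = (485 − 4.5·32) × 12 = 4092 mm².
A_nt = (50 − 0.5·32) × 12 = 408 mm².
0.6 F_u A_nv = 982.1 kN; 0.6 F_y A_gv = 873 kN → shear yielding governs the shear term.
R_n = 873 + 1.0 × 400 × 408 / 1000 = 1036 kN.
Design strength φR_n = 0.75 × 1036 = 777 kN.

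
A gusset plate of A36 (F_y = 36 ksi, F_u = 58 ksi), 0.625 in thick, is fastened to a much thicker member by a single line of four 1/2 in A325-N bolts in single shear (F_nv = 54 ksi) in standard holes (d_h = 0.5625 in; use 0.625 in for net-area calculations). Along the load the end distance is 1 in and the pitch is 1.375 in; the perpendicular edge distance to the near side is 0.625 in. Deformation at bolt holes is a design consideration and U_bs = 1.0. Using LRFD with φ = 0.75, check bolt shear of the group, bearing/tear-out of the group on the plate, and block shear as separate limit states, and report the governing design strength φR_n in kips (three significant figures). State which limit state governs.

Bolt shear: A_b = π·0.5²/4 = 0.1963 in²; R_n = 54 × 0.1963 × 4 × 1 = 42.41 kips → 0.75 × 42.41 = 31.8 kips.
Bearing: edge l_c = 0.7188, r_n = 31.27 kips; interior l_c = 0.8125, r_n = 35.34 kips; R_n = 31.27 + 3·35.34 = 137.3 kips → 103 kips.
Block shear: A_gv = 3.203, A_nv = 1.836, A_nt = 0.1953 in²; R_n = min(0.6F_uA_nv, 0.6F_yA_gv) + U_bs·F_u·A_nt = 75.22 kips → 56.4 kips.
Bolt shear governs: 31.8 kips.

31.8 kips (bolt shear governs)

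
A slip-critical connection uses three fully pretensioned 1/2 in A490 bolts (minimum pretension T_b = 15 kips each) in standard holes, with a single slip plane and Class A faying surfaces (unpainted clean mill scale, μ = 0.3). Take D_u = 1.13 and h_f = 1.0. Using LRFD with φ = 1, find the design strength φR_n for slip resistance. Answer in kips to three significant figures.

15.3 kips

R_n = μ · D_u · h_f · T_b · n_s · n_b = 0.3 × 1.13 × 1.0 × 15 × 1 × 3 = 15.25 kips.
Design strength φR_n = 1 × 15.25 = 15.3 kips.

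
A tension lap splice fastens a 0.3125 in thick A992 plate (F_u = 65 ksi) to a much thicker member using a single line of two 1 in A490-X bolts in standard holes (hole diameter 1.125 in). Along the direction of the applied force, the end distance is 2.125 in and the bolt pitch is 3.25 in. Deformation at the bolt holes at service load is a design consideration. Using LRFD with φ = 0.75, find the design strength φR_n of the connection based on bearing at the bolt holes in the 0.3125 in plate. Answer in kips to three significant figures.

Per bolt r_n = 1.2 l_c t F_u ≤ 2.4 d t F_u; upper limit = 2.4 × 1 × 0.3125 × 65 = 48.75 kips.
Edge bolt: l_c = 2.125 − 1.125/2 = 1.562 in → 1.2 × 1.562 × 0.3125 × 65 = 38.09 → r_n = 38.09 kips.
Interior bolts: l_c = 3.25 − 1.125 = 2.125 in → 1.2 × 2.125 × 0.3125 × 65 = 51.8 → r_n = 48.75 kips.
R_n = 1 × 38.09 + 1 × 48.75 = 86.84 kips.
Design strength φR_n = 0.75 × 86.84 = 65.1 kips.

65.1 kips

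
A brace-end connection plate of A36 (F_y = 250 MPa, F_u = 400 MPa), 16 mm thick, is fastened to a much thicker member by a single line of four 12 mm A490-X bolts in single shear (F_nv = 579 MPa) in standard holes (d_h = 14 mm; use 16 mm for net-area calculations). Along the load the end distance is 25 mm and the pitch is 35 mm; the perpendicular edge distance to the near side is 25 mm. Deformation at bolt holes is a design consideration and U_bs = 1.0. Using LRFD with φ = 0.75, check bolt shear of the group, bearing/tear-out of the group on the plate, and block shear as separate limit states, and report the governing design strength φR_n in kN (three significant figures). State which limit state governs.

Bolt shear: A_b = π·12²/4 = 113.1 mm²; R_n = 579 × 113.1 × 4 × 1 / 1000 = 261.9 kN → 0.75 × 261.9 = 196 kN.
Bearing: edge l_c = 18, r_n = 138.2 kN; interior l_c = 21, r_n = 161.3 kN; R_n = 138.2 + 3·161.3 = 622.1 kN → 467 kN.
Block shear: A_gv = 2080, A_nv = 1184, A_nt = 272 mm²; R_n = min(0.6F_uA_nv, 0.6F_yA_gv) + U_bs·F_u·A_nt = 393 kN → 295 kN.
Bolt shear governs: 196 kN.

196 kN (bolt shear governs)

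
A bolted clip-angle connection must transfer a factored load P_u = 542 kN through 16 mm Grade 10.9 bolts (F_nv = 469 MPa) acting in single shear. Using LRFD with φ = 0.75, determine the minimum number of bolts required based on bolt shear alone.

8 bolts

A_b = π·16²/4 = 201.1 mm².
Per-bolt design strength φR_n = 0.75 × 469 × 201.1 × 1 / 1000 = 70.72 kN.
n ≥ 542 / 70.72 = 7.664 → use 8 bolts.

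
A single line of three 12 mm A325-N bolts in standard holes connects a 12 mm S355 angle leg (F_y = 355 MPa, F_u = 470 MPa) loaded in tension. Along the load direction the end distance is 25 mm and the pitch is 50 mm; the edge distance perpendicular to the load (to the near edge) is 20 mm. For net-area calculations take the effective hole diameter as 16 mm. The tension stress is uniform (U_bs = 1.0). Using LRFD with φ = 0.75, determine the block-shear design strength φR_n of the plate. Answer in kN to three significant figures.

266 kN

Shear plane L_v = 25 + 2·50 = 125 mm; A_gv = 125 × 12 = 1500 mm².
A_nv = (125 − 2.5·16) × 12 = 1020 mm².
A_nt = (20 − 0.5·16) × 12 = 144 mm².
0.6 F_u A_nv = 287.6 kN; 0.6 F_y A_gv = 319.5 kN → shear rupture governs the shear term.
R_n = 287.6 + 1.0 × 470 × 144 / 1000 = 355.3 kN.
Design strength φR_n = 0.75 × 355.3 = 266 kN.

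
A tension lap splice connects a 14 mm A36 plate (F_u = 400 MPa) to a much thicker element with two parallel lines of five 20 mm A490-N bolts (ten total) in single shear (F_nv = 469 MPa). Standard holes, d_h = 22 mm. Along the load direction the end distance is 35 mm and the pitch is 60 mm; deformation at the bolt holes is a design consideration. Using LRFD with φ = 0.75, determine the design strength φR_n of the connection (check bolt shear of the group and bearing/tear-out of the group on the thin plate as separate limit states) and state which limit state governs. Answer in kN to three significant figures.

Bolt shear: A_b = π·20²/4 = 314.2 mm²; R_n = 469 × 314.2 × 10 × 1 / 1000 = 1473 kN → 0.75 × 1473 = 1110 kN.
Bearing (1.2 l_c t F_u ≤ 2.4 d t F_u): upper limit = 2.4·20·14·400 / 1000 = 268.8 kN.
  Edge l_c = 35 − 22/2 = 24 → r_n = 161.3 kN; interior l_c = 60 − 22 = 38 → r_n = 255.4 kN.
  R_n,bearing = 2·161.3 + 8·255.4 = 2365 kN → 0.75 × 2365 = 1770 kN.
Bolt shear governs: 1110 kN.

1110 kN (bolt shear governs)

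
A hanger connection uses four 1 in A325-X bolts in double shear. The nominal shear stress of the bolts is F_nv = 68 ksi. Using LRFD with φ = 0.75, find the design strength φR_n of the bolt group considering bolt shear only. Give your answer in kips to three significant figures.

A_b = π × 1² / 4 = 0.7854 in².
R_n = F_nv · A_b · n · n_s = 68 × 0.7854 × 4 × 2 = 427.3 kips.
Design strength φR_n = 0.75 × 427.3 = 320 kips.

320 kips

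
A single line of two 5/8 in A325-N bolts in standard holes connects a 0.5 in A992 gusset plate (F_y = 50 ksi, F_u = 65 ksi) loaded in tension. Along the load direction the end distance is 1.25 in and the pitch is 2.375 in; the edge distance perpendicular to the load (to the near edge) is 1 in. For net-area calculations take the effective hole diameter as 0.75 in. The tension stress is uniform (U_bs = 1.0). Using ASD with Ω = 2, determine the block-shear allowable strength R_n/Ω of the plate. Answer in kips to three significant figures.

34.5 kips

Shear plane L_v = 1.25 + 1·2.375 = 3.625 in; A_gv = 3.625 × 0.5 = 1.812 in².
A_nv = (3.625 − 1.5·0.75) × 0.5 = 1.25 in².
A_nt = (1 − 0.5·0.75) × 0.5 = 0.3125 in².
0.6 F_u A_nv = 48.75 kips; 0.6 F_y A_gv = 54.38 kips → shear rupture governs the shear term.
R_n = 48.75 + 1.0 × 65 × 0.3125 = 69.06 kips.
Allowable strength R_n/Ω = 69.06 / 2 = 34.5 kips.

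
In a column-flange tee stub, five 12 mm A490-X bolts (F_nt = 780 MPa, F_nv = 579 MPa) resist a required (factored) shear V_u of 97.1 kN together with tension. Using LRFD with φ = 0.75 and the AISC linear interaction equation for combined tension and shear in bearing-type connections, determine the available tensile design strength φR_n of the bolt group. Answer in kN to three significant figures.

299 kN

A_b = π·12²/4 = 113.1 mm²; f_rv = 97.1 × 1000 / (5 × 113.1) = 171.7 MPa.
F'_nt = 1.3 F_nt − (F_nt / φF_nv) f_rv = 1.3·780 − (780/(0.75·579))·171.7 = 705.6 MPa, capped at F_nt → F'_nt = 705.6 MPa.
R_n = F'_nt · A_b · n = 705.6 × 113.1 × 5 / 1000 = 399 kN.
Design strength φR_n = 0.75 × 399 = 299 kN.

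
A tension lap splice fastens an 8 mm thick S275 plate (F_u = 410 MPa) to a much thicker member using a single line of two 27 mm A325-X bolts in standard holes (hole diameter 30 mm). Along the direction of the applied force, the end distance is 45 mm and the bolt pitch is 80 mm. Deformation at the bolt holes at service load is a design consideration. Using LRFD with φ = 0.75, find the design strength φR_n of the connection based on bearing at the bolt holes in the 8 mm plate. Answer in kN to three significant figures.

236 kN

Per bolt r_n = 1.2 l_c t F_u ≤ 2.4 d t F_u; upper limit = 2.4 × 27 × 8 × 410 / 1000 = 212.5 kN.
Edge bolt: l_c = 45 − 30/2 = 30 mm → 1.2 × 30 × 8 × 410 / 1000 = 118.1 → r_n = 118.1 kN.
Interior bolts: l_c = 80 − 30 = 50 mm → 1.2 × 50 × 8 × 410 / 1000 = 196.8 → r_n = 196.8 kN.
R_n = 1 × 118.1 + 1 × 196.8 = 314.9 kN.
Design strength φR_n = 0.75 × 314.9 = 236 kN.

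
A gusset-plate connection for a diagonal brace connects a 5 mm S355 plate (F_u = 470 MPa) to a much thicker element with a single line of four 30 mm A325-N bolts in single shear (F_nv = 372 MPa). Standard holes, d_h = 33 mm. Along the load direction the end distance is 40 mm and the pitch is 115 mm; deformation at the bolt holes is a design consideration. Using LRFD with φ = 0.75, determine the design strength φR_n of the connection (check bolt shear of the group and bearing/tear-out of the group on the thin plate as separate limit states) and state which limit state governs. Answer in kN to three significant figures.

Bolt shear: A_b = π·30²/4 = 706.9 mm²; R_n = 372 × 706.9 × 4 × 1 / 1000 = 1052 kN → 0.75 × 1052 = 789 kN.
Bearing (1.2 l_c t F_u ≤ 2.4 d t F_u): upper limit = 2.4·30·5·470 / 1000 = 169.2 kN.
  Edge l_c = 40 − 33/2 = 23.5 → r_n = 66.27 kN; interior l_c = 115 − 33 = 82 → r_n = 169.2 kN.
  R_n,bearing = 1·66.27 + 3·169.2 = 573.9 kN → 0.75 × 573.9 = 430 kN.
Bearing governs: 430 kN.

430 kN (bearing governs)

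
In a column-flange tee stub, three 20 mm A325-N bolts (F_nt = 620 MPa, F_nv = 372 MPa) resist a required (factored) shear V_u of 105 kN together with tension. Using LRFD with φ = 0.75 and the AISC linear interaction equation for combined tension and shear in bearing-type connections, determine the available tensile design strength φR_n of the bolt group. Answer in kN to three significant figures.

395 kN

A_b = π·20²/4 = 314.2 mm²; f_rv = 105 × 1000 / (3 × 314.2) = 111.4 MPa.
F'_nt = 1.3 F_nt − (F_nt / φF_nv) f_rv = 1.3·620 − (620/(0.75·372))·111.4 = 558.4 MPa, capped at F_nt → F'_nt = 558.4 MPa.
R_n = F'_nt · A_b · n = 558.4 × 314.2 × 3 / 1000 = 526.3 kN.
Design strength φR_n = 0.75 × 526.3 = 395 kN.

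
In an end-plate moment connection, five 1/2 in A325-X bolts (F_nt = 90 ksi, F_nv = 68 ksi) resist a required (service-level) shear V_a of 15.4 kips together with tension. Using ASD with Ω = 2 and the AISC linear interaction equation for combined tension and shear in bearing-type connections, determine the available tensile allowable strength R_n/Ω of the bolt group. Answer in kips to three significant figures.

A_b = π·0.5²/4 = 0.1963 in²; f_rv = 15.4 / (5 × 0.1963) = 15.69 ksi.
F'_nt = 1.3 F_nt − (Ω F_nt / F_nv) f_rv = 1.3·90 − (2·90/68)·15.69 = 75.48 ksi, capped at F_nt → F'_nt = 75.48 ksi.
R_n = F'_nt · A_b · n = 75.48 × 0.1963 × 5 = 74.1 kips.
Allowable strength R_n/Ω = 74.1 / 2 = 37 kips.

37 kips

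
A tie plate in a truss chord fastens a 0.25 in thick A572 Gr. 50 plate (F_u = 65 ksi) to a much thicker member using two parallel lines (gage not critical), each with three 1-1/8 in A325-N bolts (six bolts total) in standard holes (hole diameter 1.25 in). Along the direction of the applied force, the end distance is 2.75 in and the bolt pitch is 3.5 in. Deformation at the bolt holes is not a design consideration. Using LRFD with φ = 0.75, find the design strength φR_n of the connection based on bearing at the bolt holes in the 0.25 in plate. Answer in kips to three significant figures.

Per bolt r_n = 1.5 l_c t F_u ≤ 3.0 d t F_u; upper limit = 3.0 × 1.125 × 0.25 × 65 = 54.84 kips.
Edge bolt: l_c = 2.75 − 1.25/2 = 2.125 in → 1.5 × 2.125 × 0.25 × 65 = 51.8 → r_n = 51.8 kips.
Interior bolts: l_c = 3.5 − 1.25 = 2.25 in → 1.5 × 2.25 × 0.25 × 65 = 54.84 → r_n = 54.84 kips.
R_n = 2 × 51.8 + 4 × 54.84 = 323 kips.
Design strength φR_n = 0.75 × 323 = 242 kips.

242 kips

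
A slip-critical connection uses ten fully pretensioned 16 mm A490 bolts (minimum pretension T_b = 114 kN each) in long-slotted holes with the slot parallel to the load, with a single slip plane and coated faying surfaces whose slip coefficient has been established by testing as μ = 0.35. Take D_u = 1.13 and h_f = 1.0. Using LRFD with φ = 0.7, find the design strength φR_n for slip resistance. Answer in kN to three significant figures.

R_n = μ · D_u · h_f · T_b · n_s · n_b = 0.35 × 1.13 × 1.0 × 114 × 1 × 10 = 450.9 kN.
Design strength φR_n = 0.7 × 450.9 = 316 kN.

316 kN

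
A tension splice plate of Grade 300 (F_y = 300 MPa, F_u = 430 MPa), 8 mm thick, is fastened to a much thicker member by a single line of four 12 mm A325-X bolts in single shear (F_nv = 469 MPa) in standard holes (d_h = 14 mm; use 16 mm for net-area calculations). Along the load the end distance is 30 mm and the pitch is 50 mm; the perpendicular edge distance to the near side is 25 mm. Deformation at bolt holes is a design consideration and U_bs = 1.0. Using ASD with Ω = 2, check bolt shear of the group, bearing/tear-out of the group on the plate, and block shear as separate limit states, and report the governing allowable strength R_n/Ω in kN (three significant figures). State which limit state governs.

106 kN (bolt shear governs)

Bolt shear: A_b = π·12²/4 = 113.1 mm²; R_n = 469 × 113.1 × 4 × 1 / 1000 = 212.2 kN → 212.2 / 2 = 106 kN.
Bearing: edge l_c = 23, r_n = 94.94 kN; interior l_c = 36, r_n = 99.07 kN; R_n = 94.94 + 3·99.07 = 392.2 kN → 196 kN.
Block shear: A_gv = 1440, A_nv = 992, A_nt = 136 mm²; R_n = min(0.6F_uA_nv, 0.6F_yA_gv) + U_bs·F_u·A_nt = 314.4 kN → 157 kN.
Bolt shear governs: 106 kN.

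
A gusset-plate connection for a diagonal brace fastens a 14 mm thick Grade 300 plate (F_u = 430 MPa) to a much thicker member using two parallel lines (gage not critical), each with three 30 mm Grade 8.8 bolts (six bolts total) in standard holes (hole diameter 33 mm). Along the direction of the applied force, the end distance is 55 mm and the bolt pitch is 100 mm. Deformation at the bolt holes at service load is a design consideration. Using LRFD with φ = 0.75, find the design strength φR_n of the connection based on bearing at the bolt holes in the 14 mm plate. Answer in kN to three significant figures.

Per bolt r_n = 1.2 l_c t F_u ≤ 2.4 d t F_u; upper limit = 2.4 × 30 × 14 × 430 / 1000 = 433.4 kN.
Edge bolt: l_c = 55 − 33/2 = 38.5 mm → 1.2 × 38.5 × 14 × 430 / 1000 = 278.1 → r_n = 278.1 kN.
Interior bolts: l_c = 100 − 33 = 67 mm → 1.2 × 67 × 14 × 430 / 1000 = 484 → r_n = 433.4 kN.
R_n = 2 × 278.1 + 4 × 433.4 = 2290 kN.
Design strength φR_n = 0.75 × 2290 = 1720 kN.

1720 kN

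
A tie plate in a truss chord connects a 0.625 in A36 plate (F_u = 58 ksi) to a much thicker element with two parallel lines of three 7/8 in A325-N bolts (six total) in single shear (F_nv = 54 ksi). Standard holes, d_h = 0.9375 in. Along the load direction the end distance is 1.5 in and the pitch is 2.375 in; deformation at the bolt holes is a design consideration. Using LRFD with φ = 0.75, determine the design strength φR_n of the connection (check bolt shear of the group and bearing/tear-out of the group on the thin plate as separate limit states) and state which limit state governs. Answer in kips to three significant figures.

Bolt shear: A_b = π·0.875²/4 = 0.6013 in²; R_n = 54 × 0.6013 × 6 × 1 = 194.8 kips → 0.75 × 194.8 = 146 kips.
Bearing (1.2 l_c t F_u ≤ 2.4 d t F_u): upper limit = 2.4·0.875·0.625·58 = 76.12 kips.
  Edge l_c = 1.5 − 0.9375/2 = 1.031 → r_n = 44.86 kips; interior l_c = 2.375 − 0.9375 = 1.438 → r_n = 62.53 kips.
  R_n,bearing = 2·44.86 + 4·62.53 = 339.8 kips → 0.75 × 339.8 = 255 kips.
Bolt shear governs: 146 kips.

146 kips (bolt shear governs)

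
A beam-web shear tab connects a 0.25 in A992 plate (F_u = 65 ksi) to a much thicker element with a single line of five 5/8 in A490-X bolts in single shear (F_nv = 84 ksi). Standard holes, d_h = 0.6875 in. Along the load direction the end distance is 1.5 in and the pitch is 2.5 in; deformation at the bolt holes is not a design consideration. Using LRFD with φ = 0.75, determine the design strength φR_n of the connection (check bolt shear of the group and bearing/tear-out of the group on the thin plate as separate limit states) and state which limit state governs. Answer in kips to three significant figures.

Bolt shear: A_b = π·0.625²/4 = 0.3068 in²; R_n = 84 × 0.3068 × 5 × 1 = 128.9 kips → 0.75 × 128.9 = 96.6 kips.
Bearing (1.5 l_c t F_u ≤ 3.0 d t F_u): upper limit = 3.0·0.625·0.25·65 = 30.47 kips.
  Edge l_c = 1.5 − 0.6875/2 = 1.156 → r_n = 28.18 kips; interior l_c = 2.5 − 0.6875 = 1.812 → r_n = 30.47 kips.
  R_n,bearing = 1·28.18 + 4·30.47 = 150.1 kips → 0.75 × 150.1 = 113 kips.
Bolt shear governs: 96.6 kips.

96.6 kips (bolt shear governs)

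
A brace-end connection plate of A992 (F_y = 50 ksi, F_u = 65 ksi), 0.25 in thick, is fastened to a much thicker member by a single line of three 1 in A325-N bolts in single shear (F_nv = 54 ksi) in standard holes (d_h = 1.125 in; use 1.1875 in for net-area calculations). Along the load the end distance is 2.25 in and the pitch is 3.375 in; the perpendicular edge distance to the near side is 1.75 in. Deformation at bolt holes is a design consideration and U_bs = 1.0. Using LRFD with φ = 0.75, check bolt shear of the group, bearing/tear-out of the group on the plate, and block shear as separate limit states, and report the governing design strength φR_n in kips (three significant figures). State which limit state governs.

58.2 kips (block shear governs)

Bolt shear: A_b = π·1²/4 = 0.7854 in²; R_n = 54 × 0.7854 × 3 × 1 = 127.2 kips → 0.75 × 127.2 = 95.4 kips.
Bearing: edge l_c = 1.688, r_n = 32.91 kips; interior l_c = 2.25, r_n = 39 kips; R_n = 32.91 + 2·39 = 110.9 kips → 83.2 kips.
Block shear: A_gv = 2.25, A_nv = 1.508, A_nt = 0.2891 in²; R_n = min(0.6F_uA_nv, 0.6F_yA_gv) + U_bs·F_u·A_nt = 77.59 kips → 58.2 kips.
Block shear governs: 58.2 kips.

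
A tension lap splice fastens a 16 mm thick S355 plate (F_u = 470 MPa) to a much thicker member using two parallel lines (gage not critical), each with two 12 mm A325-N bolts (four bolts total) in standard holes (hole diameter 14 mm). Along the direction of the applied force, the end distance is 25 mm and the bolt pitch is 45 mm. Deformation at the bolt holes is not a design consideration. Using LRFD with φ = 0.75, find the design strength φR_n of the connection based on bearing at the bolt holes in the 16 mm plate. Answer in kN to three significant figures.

Per bolt r_n = 1.5 l_c t F_u ≤ 3.0 d t F_u; upper limit = 3.0 × 12 × 16 × 470 / 1000 = 270.7 kN.
Edge bolt: l_c = 25 − 14/2 = 18 mm → 1.5 × 18 × 16 × 470 / 1000 = 203 → r_n = 203 kN.
Interior bolts: l_c = 45 − 14 = 31 mm → 1.5 × 31 × 16 × 470 / 1000 = 349.7 → r_n = 270.7 kN.
R_n = 2 × 203 + 2 × 270.7 = 947.5 kN.
Design strength φR_n = 0.75 × 947.5 = 711 kN.

711 kN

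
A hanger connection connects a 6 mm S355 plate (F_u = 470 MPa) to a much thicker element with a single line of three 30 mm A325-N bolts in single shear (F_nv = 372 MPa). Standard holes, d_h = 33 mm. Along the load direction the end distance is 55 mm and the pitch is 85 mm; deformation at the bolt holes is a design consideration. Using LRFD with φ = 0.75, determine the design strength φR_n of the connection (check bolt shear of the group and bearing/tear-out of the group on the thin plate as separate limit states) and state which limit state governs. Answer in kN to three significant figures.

362 kN (bearing governs)

Bolt shear: A_b = π·30²/4 = 706.9 mm²; R_n = 372 × 706.9 × 3 × 1 / 1000 = 788.9 kN → 0.75 × 788.9 = 592 kN.
Bearing (1.2 l_c t F_u ≤ 2.4 d t F_u): upper limit = 2.4·30·6·470 / 1000 = 203 kN.
  Edge l_c = 55 − 33/2 = 38.5 → r_n = 130.3 kN; interior l_c = 85 − 33 = 52 → r_n = 176 kN.
  R_n,bearing = 1·130.3 + 2·176 = 482.2 kN → 0.75 × 482.2 = 362 kN.
Bearing governs: 362 kN.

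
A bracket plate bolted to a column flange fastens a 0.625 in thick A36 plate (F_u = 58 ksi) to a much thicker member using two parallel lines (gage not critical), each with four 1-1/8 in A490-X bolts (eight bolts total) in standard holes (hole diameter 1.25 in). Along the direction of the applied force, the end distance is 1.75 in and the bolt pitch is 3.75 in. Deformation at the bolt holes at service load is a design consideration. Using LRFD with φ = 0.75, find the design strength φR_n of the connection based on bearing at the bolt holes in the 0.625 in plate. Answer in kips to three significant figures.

Per bolt r_n = 1.2 l_c t F_u ≤ 2.4 d t F_u; upper limit = 2.4 × 1.125 × 0.625 × 58 = 97.87 kips.
Edge bolt: l_c = 1.75 − 1.25/2 = 1.125 in → 1.2 × 1.125 × 0.625 × 58 = 48.94 → r_n = 48.94 kips.
Interior bolts: l_c = 3.75 − 1.25 = 2.5 in → 1.2 × 2.5 × 0.625 × 58 = 108.8 → r_n = 97.87 kips.
R_n = 2 × 48.94 + 6 × 97.87 = 685.1 kips.
Design strength φR_n = 0.75 × 685.1 = 514 kips.

514 kips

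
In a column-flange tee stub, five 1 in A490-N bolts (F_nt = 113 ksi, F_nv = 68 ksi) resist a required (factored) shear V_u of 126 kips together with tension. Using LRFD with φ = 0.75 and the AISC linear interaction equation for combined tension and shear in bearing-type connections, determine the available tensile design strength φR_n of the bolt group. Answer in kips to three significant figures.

223 kips

A_b = π·1²/4 = 0.7854 in²; f_rv = 126 / (5 × 0.7854) = 32.09 ksi.
F'_nt = 1.3 F_nt − (F_nt / φF_nv) f_rv = 1.3·113 − (113/(0.75·68))·32.09 = 75.81 ksi, capped at F_nt → F'_nt = 75.81 ksi.
R_n = F'_nt · A_b · n = 75.81 × 0.7854 × 5 = 297.7 kips.
Design strength φR_n = 0.75 × 297.7 = 223 kips.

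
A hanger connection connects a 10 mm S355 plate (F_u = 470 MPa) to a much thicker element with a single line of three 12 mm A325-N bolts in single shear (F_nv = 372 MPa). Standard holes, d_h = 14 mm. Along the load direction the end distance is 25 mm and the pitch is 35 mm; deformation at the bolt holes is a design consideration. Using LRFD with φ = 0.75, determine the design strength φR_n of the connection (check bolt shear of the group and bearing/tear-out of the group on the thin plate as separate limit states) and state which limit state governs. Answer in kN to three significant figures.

94.7 kN (bolt shear governs)

Bolt shear: A_b = π·12²/4 = 113.1 mm²; R_n = 372 × 113.1 × 3 × 1 / 1000 = 126.2 kN → 0.75 × 126.2 = 94.7 kN.
Bearing (1.2 l_c t F_u ≤ 2.4 d t F_u): upper limit = 2.4·12·10·470 / 1000 = 135.4 kN.
  Edge l_c = 25 − 14/2 = 18 → r_n = 101.5 kN; interior l_c = 35 − 14 = 21 → r_n = 118.4 kN.
  R_n,bearing = 1·101.5 + 2·118.4 = 338.4 kN → 0.75 × 338.4 = 254 kN.
Bolt shear governs: 94.7 kN.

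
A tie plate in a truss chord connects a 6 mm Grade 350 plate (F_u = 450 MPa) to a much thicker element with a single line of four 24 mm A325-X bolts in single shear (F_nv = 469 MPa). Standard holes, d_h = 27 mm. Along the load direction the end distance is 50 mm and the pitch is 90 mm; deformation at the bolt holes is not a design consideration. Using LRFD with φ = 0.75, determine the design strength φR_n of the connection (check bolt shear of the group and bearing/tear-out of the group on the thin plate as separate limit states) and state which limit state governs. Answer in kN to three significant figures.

Bolt shear: A_b = π·24²/4 = 452.4 mm²; R_n = 469 × 452.4 × 4 × 1 / 1000 = 848.7 kN → 0.75 × 848.7 = 637 kN.
Bearing (1.5 l_c t F_u ≤ 3.0 d t F_u): upper limit = 3.0·24·6·450 / 1000 = 194.4 kN.
  Edge l_c = 50 − 27/2 = 36.5 → r_n = 147.8 kN; interior l_c = 90 − 27 = 63 → r_n = 194.4 kN.
  R_n,bearing = 1·147.8 + 3·194.4 = 731 kN → 0.75 × 731 = 548 kN.
Bearing governs: 548 kN.

548 kN (bearing governs)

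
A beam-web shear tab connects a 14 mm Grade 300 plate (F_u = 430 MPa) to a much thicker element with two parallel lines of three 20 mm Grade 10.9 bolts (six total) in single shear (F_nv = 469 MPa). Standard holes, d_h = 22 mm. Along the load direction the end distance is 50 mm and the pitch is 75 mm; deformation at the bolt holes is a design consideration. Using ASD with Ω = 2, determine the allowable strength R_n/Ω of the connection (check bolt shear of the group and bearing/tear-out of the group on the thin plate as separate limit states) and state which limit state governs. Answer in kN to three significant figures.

442 kN (bolt shear governs)

Bolt shear: A_b = π·20²/4 = 314.2 mm²; R_n = 469 × 314.2 × 6 × 1 / 1000 = 884 kN → 884 / 2 = 442 kN.
Bearing (1.2 l_c t F_u ≤ 2.4 d t F_u): upper limit = 2.4·20·14·430 / 1000 = 289 kN.
  Edge l_c = 50 − 22/2 = 39 → r_n = 281.7 kN; interior l_c = 75 − 22 = 53 → r_n = 289 kN.
  R_n,bearing = 2·281.7 + 4·289 = 1719 kN → 1719 / 2 = 860 kN.
Bolt shear governs: 442 kN.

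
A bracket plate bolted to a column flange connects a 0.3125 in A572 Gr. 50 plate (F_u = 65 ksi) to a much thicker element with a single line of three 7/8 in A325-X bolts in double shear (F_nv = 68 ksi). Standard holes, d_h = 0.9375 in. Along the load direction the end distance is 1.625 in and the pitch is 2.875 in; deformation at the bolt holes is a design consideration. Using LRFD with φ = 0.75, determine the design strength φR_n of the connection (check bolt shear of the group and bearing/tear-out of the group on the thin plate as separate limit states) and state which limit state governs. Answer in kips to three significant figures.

85.1 kips (bearing governs)

Bolt shear: A_b = π·0.875²/4 = 0.6013 in²; R_n = 68 × 0.6013 × 3 × 2 = 245.3 kips → 0.75 × 245.3 = 184 kips.
Bearing (1.2 l_c t F_u ≤ 2.4 d t F_u): upper limit = 2.4·0.875·0.3125·65 = 42.66 kips.
  Edge l_c = 1.625 − 0.9375/2 = 1.156 → r_n = 28.18 kips; interior l_c = 2.875 − 0.9375 = 1.938 → r_n = 42.66 kips.
  R_n,bearing = 1·28.18 + 2·42.66 = 113.5 kips → 0.75 × 113.5 = 85.1 kips.
Bearing governs: 85.1 kips.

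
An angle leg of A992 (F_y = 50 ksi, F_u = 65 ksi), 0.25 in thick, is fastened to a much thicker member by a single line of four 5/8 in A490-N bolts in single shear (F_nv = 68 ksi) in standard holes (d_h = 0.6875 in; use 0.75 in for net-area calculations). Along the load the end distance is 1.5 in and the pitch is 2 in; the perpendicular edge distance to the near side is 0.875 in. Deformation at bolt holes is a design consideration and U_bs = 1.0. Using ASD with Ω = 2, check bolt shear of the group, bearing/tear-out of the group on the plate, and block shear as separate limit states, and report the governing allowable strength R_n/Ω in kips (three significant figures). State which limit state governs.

Bolt shear: A_b = π·0.625²/4 = 0.3068 in²; R_n = 68 × 0.3068 × 4 × 1 = 83.45 kips → 83.45 / 2 = 41.7 kips.
Bearing: edge l_c = 1.156, r_n = 22.55 kips; interior l_c = 1.312, r_n = 24.38 kips; R_n = 22.55 + 3·24.38 = 95.67 kips → 47.8 kips.
Block shear: A_gv = 1.875, A_nv = 1.219, A_nt = 0.125 in²; R_n = min(0.6F_uA_nv, 0.6F_yA_gv) + U_bs·F_u·A_nt = 55.66 kips → 27.8 kips.
Block shear governs: 27.8 kips.

27.8 kips (block shear governs)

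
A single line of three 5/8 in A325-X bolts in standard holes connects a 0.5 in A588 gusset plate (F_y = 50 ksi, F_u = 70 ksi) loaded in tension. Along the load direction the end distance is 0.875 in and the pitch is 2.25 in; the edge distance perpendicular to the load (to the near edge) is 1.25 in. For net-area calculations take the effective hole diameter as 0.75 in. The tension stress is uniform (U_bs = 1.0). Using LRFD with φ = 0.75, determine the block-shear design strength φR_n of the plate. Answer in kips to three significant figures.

78.1 kips

Shear plane L_v = 0.875 + 2·2.25 = 5.375 in; A_gv = 5.375 × 0.5 = 2.688 in².
A_nv = (5.375 − 2.5·0.75) × 0.5 = 1.75 in².
A_nt = (1.25 − 0.5·0.75) × 0.5 = 0.4375 in².
0.6 F_u A_nv = 73.5 kips; 0.6 F_y A_gv = 80.62 kips → shear rupture governs the shear term.
R_n = 73.5 + 1.0 × 70 × 0.4375 = 104.1 kips.
Design strength φR_n = 0.75 × 104.1 = 78.1 kips.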